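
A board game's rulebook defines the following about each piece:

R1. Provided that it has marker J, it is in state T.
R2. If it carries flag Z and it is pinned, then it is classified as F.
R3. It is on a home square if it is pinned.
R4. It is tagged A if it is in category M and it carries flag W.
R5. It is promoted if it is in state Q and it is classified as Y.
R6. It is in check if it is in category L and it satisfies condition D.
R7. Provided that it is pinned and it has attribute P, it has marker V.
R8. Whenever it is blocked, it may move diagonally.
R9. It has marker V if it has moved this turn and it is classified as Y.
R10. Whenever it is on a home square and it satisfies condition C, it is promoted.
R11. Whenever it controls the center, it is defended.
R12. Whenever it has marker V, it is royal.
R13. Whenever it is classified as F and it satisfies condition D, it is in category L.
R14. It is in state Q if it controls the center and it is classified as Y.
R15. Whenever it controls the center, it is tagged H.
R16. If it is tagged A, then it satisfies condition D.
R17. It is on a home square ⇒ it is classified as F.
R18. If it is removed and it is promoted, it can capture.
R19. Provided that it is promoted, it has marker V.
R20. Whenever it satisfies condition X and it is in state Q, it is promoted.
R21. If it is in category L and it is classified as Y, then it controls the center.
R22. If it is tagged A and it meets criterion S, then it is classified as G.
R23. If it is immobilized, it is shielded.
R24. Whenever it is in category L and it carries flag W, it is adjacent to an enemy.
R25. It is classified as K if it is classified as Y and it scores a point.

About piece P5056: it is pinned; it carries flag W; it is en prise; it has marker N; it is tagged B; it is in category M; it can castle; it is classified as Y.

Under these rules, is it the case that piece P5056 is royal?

Yes

By R3 (it is pinned): it is on a home square.
By R4 (it is in category M, it carries flag W): it is tagged A.
By R16 (it is tagged A): it satisfies condition D.
By R17 (it is on a home square): it is classified as F.
By R13 (it is classified as F, it satisfies condition D): it is in category L.
By R21 (it is in category L, it is classified as Y): it controls the center.
By R14 (it controls the center, it is classified as Y): it is in state Q.
By R5 (it is in state Q, it is classified as Y): it is promoted.
By R19 (it is promoted): it has marker V.
By R12 (it has marker V): it is royal.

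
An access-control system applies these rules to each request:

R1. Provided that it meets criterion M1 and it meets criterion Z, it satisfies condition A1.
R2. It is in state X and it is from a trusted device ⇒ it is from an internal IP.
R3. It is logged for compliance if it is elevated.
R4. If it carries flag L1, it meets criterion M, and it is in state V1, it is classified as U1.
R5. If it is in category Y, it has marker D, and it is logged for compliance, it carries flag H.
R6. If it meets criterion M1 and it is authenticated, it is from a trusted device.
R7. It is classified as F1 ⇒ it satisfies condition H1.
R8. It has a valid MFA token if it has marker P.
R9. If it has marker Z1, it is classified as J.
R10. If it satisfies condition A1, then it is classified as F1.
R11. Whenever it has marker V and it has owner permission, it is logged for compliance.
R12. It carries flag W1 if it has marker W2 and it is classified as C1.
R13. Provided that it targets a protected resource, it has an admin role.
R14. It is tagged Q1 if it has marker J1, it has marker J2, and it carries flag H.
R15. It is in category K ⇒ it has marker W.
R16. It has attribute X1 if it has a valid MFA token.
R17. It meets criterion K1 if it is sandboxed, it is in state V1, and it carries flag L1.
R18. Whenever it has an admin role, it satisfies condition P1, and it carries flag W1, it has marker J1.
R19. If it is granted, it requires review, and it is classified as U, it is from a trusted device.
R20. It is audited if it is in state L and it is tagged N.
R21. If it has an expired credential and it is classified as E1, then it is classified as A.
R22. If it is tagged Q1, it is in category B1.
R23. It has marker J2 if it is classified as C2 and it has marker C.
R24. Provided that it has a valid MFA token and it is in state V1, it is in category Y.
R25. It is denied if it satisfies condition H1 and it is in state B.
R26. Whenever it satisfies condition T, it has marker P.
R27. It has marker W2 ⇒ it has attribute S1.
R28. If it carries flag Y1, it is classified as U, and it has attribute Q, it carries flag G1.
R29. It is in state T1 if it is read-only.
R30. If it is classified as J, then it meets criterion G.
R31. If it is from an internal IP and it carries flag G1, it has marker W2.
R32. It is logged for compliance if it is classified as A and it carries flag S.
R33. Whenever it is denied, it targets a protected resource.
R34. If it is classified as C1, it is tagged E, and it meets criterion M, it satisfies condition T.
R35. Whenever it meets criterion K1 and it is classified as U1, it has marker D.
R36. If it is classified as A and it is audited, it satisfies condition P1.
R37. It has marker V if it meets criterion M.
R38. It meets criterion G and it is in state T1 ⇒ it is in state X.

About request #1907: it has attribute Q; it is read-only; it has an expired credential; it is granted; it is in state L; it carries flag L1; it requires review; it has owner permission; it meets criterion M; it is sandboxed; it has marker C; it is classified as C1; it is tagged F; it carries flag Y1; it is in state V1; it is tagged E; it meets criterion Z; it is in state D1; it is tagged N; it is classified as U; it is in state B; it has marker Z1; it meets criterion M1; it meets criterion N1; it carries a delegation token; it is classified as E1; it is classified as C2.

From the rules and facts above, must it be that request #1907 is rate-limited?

No

Forward chaining from the given facts derives: satisfies condition A1, is classified as U1, is classified as J, is classified as F1, meets criterion K1, is from a trusted device, is audited, is classified as A, has marker J2, carries flag G1, is in state T1, meets criterion G, satisfies condition T, has marker D, satisfies condition P1, has marker V, is in state X, is from an internal IP, satisfies condition H1, is logged for compliance, is denied, has marker P, has marker W2, targets a protected resource, has a valid MFA token, carries flag W1, has an admin role, has attribute X1, has marker J1, is in category Y, has attribute S1, carries flag H, is tagged Q1, is in category B1.
No rule has "it is rate-limited" as its conclusion, and it is not among the given facts.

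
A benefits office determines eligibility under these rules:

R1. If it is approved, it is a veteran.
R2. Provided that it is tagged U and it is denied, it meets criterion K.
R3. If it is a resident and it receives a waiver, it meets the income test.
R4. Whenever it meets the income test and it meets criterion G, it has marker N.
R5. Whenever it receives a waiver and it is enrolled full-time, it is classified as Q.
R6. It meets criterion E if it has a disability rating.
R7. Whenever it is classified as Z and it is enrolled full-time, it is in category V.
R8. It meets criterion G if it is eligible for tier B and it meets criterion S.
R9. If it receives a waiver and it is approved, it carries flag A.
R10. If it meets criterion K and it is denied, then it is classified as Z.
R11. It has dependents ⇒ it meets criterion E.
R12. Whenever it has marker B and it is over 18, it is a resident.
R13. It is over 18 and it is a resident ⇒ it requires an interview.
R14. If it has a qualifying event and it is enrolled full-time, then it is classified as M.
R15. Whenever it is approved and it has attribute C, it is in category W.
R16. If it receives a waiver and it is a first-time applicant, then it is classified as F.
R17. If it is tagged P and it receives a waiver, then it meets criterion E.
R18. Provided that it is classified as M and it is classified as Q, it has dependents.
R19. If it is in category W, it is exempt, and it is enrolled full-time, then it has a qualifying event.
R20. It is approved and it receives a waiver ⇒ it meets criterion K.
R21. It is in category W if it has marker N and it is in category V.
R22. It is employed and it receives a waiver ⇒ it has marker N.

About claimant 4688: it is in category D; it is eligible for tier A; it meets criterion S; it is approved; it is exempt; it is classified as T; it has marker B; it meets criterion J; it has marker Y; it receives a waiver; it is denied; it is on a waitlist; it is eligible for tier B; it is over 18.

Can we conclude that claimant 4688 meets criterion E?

No

Forward chaining from the given facts derives: is a veteran, meets criterion G, carries flag A, is a resident, requires an interview, meets criterion K, meets the income test, has marker N, is classified as Z.
Rules concluding "it meets criterion E": R6 needs "it has a disability rating"; R11 needs "it has dependents"; R17 needs "it is tagged P" — none of these are established.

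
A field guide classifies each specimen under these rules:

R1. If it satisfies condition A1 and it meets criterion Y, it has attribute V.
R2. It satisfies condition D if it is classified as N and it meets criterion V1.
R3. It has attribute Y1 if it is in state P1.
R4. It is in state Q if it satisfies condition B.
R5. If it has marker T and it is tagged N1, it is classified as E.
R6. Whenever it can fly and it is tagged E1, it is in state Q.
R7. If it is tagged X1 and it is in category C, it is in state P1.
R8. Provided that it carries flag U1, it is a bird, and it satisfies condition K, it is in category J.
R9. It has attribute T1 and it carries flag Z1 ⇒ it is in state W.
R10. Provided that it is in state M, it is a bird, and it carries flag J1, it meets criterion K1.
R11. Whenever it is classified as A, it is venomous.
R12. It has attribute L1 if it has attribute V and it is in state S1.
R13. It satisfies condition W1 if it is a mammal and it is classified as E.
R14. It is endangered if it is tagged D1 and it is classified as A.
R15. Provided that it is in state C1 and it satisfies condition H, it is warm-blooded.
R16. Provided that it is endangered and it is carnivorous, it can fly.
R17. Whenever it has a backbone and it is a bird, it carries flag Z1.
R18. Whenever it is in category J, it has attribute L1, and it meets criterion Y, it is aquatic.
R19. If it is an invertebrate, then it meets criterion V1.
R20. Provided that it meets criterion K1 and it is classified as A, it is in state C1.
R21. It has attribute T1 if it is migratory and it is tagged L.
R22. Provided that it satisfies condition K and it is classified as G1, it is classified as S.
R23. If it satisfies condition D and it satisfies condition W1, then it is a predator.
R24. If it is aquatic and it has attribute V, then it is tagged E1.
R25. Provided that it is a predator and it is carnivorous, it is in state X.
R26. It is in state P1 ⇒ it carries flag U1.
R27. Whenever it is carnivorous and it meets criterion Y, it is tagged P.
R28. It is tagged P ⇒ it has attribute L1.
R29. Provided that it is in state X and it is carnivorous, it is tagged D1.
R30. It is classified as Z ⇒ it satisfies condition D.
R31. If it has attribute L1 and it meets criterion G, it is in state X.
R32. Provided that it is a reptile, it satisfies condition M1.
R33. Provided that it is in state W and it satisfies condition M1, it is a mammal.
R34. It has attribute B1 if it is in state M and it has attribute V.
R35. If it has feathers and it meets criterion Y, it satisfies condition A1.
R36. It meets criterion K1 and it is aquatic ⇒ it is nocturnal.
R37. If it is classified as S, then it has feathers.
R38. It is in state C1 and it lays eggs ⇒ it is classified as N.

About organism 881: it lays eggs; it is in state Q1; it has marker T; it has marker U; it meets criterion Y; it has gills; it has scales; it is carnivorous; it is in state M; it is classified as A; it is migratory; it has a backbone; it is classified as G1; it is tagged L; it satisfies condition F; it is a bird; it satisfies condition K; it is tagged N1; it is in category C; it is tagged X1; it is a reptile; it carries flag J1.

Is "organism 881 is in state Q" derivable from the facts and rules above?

Forward chaining from the given facts derives: is classified as E, is in state P1, meets criterion K1, is venomous, carries flag Z1, is in state C1, has attribute T1, is classified as S, carries flag U1, is tagged P, has attribute L1, satisfies condition M1, has feathers, is classified as N, has attribute Y1, is in category J, is in state W, is aquatic, is a mammal, satisfies condition A1, is nocturnal, has attribute V, satisfies condition W1, is tagged E1, has attribute B1.
Rules concluding "it is in state Q": R4 needs "it satisfies condition B"; R6 needs "it can fly" — none of these are established.

No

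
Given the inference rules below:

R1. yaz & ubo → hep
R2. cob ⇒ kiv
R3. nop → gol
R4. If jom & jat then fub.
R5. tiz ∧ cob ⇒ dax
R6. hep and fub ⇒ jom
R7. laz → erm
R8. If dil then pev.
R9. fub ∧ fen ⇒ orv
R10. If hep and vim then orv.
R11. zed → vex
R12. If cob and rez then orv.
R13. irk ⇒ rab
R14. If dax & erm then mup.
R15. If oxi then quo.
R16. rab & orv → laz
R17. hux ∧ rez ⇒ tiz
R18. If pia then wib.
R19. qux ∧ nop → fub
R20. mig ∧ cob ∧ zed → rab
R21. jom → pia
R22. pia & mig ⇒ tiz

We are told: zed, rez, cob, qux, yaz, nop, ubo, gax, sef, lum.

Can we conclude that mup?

Forward chaining from the given facts derives: hep, kiv, gol, vex, orv, fub, jom, pia, wib.
The only rule concluding mup is R14, which needs dax; that is never established.

No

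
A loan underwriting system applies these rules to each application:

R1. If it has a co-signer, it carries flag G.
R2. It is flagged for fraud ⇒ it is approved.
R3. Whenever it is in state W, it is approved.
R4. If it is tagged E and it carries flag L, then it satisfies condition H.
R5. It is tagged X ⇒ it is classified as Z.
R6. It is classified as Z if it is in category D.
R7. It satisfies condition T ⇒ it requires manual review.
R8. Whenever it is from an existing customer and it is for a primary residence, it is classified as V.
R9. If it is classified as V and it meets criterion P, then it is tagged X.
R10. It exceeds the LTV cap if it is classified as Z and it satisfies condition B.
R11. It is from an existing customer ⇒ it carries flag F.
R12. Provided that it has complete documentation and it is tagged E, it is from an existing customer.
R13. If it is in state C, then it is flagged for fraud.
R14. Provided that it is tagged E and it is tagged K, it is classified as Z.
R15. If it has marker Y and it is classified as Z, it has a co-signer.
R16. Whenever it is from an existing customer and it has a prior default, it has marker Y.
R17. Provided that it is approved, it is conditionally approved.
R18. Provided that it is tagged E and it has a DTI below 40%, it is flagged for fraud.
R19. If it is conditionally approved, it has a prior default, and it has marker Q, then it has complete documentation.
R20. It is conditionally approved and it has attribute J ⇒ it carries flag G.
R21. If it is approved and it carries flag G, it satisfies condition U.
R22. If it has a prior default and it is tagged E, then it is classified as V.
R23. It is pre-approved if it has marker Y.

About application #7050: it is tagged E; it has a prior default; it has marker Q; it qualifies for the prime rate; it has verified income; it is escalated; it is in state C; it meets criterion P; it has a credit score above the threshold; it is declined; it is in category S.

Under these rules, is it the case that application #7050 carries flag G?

Yes

By R13 (it is in state C): it is flagged for fraud.
By R22 (it has a prior default, it is tagged E): it is classified as V.
By R2 (it is flagged for fraud): it is approved.
By R9 (it is classified as V, it meets criterion P): it is tagged X.
By R17 (it is approved): it is conditionally approved.
By R19 (it is conditionally approved, it has a prior default, it has marker Q): it has complete documentation.
By R5 (it is tagged X): it is classified as Z.
By R12 (it has complete documentation, it is tagged E): it is from an existing customer.
By R16 (it is from an existing customer, it has a prior default): it has marker Y.
By R15 (it has marker Y, it is classified as Z): it has a co-signer.
By R1 (it has a co-signer): it carries flag G.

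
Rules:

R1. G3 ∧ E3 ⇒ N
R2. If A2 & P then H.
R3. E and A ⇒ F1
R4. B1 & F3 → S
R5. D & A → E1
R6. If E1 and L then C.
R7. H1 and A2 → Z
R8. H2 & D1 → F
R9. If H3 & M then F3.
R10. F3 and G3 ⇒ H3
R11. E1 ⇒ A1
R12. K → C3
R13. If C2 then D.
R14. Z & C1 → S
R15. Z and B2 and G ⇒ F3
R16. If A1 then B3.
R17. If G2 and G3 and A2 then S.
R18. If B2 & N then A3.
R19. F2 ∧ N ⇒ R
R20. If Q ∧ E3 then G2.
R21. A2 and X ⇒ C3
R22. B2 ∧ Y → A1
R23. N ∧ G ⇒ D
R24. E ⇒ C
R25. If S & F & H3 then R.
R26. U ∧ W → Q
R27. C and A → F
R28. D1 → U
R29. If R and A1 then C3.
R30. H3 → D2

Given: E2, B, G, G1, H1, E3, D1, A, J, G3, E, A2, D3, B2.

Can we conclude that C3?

No

Forward chaining from the given facts derives: N, F1, Z, F3, A3, D, C, F, U, E1, H3, A1, B3, D2.
Rules concluding C3: R12 needs K; R21 needs X; R29 needs R — none of these are established.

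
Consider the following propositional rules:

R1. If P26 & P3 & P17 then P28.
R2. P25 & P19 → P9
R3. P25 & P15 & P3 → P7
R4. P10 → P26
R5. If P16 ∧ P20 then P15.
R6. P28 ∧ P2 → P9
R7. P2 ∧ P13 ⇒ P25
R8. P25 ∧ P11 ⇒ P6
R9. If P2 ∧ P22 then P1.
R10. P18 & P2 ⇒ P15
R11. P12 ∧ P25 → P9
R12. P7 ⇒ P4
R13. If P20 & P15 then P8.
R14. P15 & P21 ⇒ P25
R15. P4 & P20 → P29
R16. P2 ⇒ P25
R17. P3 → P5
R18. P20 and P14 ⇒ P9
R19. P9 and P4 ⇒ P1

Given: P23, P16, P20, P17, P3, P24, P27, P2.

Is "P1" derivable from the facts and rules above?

No

Forward chaining from the given facts derives: P15, P8, P25, P5, P7, P4, P29.
Rules concluding P1: R9 needs P22; R19 needs P9 — none of these are established.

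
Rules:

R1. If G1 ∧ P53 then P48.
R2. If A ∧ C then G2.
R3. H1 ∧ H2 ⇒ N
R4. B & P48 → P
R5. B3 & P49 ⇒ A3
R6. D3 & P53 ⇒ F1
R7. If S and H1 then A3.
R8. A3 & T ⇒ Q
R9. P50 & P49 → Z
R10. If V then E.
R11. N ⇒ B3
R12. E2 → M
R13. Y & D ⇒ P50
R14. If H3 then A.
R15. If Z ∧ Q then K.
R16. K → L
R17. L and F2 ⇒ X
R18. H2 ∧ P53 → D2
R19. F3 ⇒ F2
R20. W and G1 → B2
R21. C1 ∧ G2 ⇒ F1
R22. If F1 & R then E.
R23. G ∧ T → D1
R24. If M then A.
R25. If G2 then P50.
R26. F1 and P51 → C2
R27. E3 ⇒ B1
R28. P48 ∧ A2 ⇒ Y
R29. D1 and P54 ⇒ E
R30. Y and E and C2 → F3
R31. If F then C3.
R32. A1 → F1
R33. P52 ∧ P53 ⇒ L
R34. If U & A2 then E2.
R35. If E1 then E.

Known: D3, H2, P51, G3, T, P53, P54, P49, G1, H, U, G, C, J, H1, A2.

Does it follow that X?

Yes

P48  (by R1: G1, P53)
N  (by R3: H1, H2)
F1  (by R6: D3, P53)
B3  (by R11: N)
D1  (by R23: G, T)
C2  (by R26: F1, P51)
Y  (by R28: P48, A2)
E  (by R29: D1, P54)
F3  (by R30: Y, E, C2)
E2  (by R34: U, A2)
A3  (by R5: B3, P49)
Q  (by R8: A3, T)
M  (by R12: E2)
F2  (by R19: F3)
A  (by R24: M)
G2  (by R2: A, C)
P50  (by R25: G2)
Z  (by R9: P50, P49)
K  (by R15: Z, Q)
L  (by R16: K)
X  (by R17: L, F2)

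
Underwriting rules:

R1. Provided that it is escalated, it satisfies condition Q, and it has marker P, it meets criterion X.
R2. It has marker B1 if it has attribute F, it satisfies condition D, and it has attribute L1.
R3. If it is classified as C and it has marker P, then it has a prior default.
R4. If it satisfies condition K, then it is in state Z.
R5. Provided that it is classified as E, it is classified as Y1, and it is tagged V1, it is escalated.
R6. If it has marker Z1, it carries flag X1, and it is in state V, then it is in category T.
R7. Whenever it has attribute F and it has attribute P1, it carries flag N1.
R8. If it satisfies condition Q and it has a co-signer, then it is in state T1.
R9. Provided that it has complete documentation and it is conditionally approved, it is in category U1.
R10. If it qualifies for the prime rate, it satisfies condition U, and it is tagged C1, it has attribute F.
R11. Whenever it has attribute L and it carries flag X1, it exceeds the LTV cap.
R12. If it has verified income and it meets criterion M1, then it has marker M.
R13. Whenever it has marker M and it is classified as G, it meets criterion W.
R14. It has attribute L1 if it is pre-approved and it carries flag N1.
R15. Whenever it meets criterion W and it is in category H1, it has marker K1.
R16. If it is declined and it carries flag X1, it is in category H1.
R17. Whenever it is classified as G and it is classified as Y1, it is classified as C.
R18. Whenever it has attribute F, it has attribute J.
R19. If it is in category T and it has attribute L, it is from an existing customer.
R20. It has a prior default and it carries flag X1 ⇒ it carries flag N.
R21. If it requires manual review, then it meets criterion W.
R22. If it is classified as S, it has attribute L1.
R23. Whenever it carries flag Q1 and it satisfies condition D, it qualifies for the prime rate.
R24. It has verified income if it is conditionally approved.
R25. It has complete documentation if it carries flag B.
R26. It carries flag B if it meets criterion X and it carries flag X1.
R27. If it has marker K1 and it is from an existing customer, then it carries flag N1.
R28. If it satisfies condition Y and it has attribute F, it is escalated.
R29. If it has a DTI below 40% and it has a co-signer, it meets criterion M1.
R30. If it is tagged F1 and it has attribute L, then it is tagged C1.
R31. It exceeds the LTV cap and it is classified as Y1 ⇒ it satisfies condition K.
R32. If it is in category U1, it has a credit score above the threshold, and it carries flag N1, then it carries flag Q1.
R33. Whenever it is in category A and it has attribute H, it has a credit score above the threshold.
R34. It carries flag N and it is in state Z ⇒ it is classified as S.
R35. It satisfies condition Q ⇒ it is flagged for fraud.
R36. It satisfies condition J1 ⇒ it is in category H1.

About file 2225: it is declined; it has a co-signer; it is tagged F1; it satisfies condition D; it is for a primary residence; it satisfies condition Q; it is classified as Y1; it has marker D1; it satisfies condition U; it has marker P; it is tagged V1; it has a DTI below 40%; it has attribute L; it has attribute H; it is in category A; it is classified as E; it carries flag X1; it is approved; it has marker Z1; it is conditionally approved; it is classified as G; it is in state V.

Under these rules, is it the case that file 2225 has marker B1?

Yes

By R5 (it is classified as E, it is classified as Y1, it is tagged V1): it is escalated.
By R6 (it has marker Z1, it carries flag X1, it is in state V): it is in category T.
By R11 (it has attribute L, it carries flag X1): it exceeds the LTV cap.
By R16 (it is declined, it carries flag X1): it is in category H1.
By R17 (it is classified as G, it is classified as Y1): it is classified as C.
By R19 (it is in category T, it has attribute L): it is from an existing customer.
By R24 (it is conditionally approved): it has verified income.
By R29 (it has a DTI below 40%, it has a co-signer): it meets criterion M1.
By R30 (it is tagged F1, it has attribute L): it is tagged C1.
By R31 (it exceeds the LTV cap, it is classified as Y1): it satisfies condition K.
By R33 (it is in category A, it has attribute H): it has a credit score above the threshold.
By R1 (it is escalated, it satisfies condition Q, it has marker P): it meets criterion X.
By R3 (it is classified as C, it has marker P): it has a prior default.
By R4 (it satisfies condition K): it is in state Z.
By R12 (it has verified income, it meets criterion M1): it has marker M.
By R13 (it has marker M, it is classified as G): it meets criterion W.
By R15 (it meets criterion W, it is in category H1): it has marker K1.
By R20 (it has a prior default, it carries flag X1): it carries flag N.
By R26 (it meets criterion X, it carries flag X1): it carries flag B.
By R27 (it has marker K1, it is from an existing customer): it carries flag N1.
By R34 (it carries flag N, it is in state Z): it is classified as S.
By R22 (it is classified as S): it has attribute L1.
By R25 (it carries flag B): it has complete documentation.
By R9 (it has complete documentation, it is conditionally approved): it is in category U1.
By R32 (it is in category U1, it has a credit score above the threshold, it carries flag N1): it carries flag Q1.
By R23 (it carries flag Q1, it satisfies condition D): it qualifies for the prime rate.
By R10 (it qualifies for the prime rate, it satisfies condition U, it is tagged C1): it has attribute F.
By R2 (it has attribute F, it satisfies condition D, it has attribute L1): it has marker B1.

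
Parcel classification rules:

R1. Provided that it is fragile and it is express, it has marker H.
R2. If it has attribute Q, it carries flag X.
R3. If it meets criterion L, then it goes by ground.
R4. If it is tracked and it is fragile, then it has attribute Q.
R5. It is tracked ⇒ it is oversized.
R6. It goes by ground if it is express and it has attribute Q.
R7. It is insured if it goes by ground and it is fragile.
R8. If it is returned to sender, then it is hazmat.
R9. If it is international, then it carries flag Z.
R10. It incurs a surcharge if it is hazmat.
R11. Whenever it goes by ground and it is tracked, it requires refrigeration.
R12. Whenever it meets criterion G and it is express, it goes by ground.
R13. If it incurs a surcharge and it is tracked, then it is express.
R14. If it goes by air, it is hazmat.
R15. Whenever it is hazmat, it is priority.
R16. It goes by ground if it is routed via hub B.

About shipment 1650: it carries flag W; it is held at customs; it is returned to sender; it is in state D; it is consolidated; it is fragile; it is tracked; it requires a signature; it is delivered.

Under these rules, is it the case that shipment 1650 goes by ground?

By R4 (it is tracked, it is fragile): it has attribute Q.
By R8 (it is returned to sender): it is hazmat.
By R10 (it is hazmat): it incurs a surcharge.
By R13 (it incurs a surcharge, it is tracked): it is express.
By R6 (it is express, it has attribute Q): it goes by ground.

Yes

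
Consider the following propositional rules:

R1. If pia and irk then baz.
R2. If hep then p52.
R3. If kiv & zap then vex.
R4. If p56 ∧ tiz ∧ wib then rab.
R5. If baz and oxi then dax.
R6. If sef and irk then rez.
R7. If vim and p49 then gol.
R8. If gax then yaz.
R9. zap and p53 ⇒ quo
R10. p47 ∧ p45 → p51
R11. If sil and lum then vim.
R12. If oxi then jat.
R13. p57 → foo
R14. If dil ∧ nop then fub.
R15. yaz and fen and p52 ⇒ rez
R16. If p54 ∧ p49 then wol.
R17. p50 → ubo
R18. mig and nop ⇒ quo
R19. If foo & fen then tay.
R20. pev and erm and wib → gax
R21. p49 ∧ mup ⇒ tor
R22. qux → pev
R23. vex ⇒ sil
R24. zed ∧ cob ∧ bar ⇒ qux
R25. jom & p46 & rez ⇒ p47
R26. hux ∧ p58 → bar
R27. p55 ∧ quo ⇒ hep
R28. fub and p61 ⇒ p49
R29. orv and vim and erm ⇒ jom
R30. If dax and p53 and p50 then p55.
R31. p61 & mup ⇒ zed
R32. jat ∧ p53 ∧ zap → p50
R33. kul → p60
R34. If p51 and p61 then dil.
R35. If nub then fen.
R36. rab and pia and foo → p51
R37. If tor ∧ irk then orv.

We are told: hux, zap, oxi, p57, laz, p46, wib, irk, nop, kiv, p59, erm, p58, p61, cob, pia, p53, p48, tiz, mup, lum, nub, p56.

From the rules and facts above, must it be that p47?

baz  (by R1: pia, irk)
vex  (by R3: kiv, zap)
rab  (by R4: p56, tiz, wib)
dax  (by R5: baz, oxi)
quo  (by R9: zap, p53)
jat  (by R12: oxi)
foo  (by R13: p57)
sil  (by R23: vex)
bar  (by R26: hux, p58)
zed  (by R31: p61, mup)
p50  (by R32: jat, p53, zap)
fen  (by R35: nub)
p51  (by R36: rab, pia, foo)
vim  (by R11: sil, lum)
qux  (by R24: zed, cob, bar)
p55  (by R30: dax, p53, p50)
dil  (by R34: p51, p61)
fub  (by R14: dil, nop)
pev  (by R22: qux)
hep  (by R27: p55, quo)
p49  (by R28: fub, p61)
p52  (by R2: hep)
gax  (by R20: pev, erm, wib)
tor  (by R21: p49, mup)
orv  (by R37: tor, irk)
yaz  (by R8: gax)
rez  (by R15: yaz, fen, p52)
jom  (by R29: orv, vim, erm)
p47  (by R25: jom, p46, rez)

Yes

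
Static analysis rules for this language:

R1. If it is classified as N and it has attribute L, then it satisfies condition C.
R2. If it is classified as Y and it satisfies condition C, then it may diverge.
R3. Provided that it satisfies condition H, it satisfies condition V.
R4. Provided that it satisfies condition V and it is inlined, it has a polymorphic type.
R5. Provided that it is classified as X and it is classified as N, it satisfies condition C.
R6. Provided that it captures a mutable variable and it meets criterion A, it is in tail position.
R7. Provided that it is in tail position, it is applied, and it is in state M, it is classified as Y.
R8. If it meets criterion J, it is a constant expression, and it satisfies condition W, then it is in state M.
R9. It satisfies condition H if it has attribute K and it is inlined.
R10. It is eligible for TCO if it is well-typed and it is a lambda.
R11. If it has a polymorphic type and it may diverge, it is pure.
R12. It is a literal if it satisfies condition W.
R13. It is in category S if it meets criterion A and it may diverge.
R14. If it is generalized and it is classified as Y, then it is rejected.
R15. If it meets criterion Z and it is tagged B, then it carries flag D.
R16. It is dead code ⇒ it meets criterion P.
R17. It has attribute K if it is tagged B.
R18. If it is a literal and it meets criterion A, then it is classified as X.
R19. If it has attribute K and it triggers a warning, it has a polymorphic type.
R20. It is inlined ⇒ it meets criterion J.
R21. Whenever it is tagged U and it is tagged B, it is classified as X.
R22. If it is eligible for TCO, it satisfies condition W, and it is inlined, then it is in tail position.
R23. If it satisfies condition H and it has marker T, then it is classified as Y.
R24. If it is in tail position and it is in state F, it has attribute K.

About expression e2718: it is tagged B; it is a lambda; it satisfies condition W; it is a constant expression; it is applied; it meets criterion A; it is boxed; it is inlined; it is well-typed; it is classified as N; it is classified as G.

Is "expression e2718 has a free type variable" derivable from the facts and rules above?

No

Forward chaining from the given facts derives: is eligible for TCO, is a literal, has attribute K, is classified as X, meets criterion J, is in tail position, satisfies condition C, is in state M, satisfies condition H, satisfies condition V, has a polymorphic type, is classified as Y, may diverge, is pure, is in category S.
No rule has "it has a free type variable" as its conclusion, and it is not among the given facts.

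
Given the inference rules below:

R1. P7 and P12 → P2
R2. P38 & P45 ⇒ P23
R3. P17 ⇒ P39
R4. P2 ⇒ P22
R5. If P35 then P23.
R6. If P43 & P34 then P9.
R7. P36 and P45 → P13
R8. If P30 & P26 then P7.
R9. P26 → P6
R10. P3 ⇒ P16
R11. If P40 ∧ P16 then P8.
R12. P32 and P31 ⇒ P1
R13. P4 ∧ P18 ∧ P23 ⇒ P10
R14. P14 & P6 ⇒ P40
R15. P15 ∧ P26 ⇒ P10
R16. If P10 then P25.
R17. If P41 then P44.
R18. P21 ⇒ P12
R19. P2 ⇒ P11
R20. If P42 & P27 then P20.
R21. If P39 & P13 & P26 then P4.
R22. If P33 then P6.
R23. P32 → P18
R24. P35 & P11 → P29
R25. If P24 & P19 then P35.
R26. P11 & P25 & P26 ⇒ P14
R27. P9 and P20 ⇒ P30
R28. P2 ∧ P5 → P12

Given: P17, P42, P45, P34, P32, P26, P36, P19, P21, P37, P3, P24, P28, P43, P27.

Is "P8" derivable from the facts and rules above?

P39  (by R3: P17)
P9  (by R6: P43, P34)
P13  (by R7: P36, P45)
P6  (by R9: P26)
P16  (by R10: P3)
P12  (by R18: P21)
P20  (by R20: P42, P27)
P4  (by R21: P39, P13, P26)
P18  (by R23: P32)
P35  (by R25: P24, P19)
P30  (by R27: P9, P20)
P23  (by R5: P35)
P7  (by R8: P30, P26)
P10  (by R13: P4, P18, P23)
P25  (by R16: P10)
P2  (by R1: P7, P12)
P11  (by R19: P2)
P14  (by R26: P11, P25, P26)
P40  (by R14: P14, P6)
P8  (by R11: P40, P16)

Yes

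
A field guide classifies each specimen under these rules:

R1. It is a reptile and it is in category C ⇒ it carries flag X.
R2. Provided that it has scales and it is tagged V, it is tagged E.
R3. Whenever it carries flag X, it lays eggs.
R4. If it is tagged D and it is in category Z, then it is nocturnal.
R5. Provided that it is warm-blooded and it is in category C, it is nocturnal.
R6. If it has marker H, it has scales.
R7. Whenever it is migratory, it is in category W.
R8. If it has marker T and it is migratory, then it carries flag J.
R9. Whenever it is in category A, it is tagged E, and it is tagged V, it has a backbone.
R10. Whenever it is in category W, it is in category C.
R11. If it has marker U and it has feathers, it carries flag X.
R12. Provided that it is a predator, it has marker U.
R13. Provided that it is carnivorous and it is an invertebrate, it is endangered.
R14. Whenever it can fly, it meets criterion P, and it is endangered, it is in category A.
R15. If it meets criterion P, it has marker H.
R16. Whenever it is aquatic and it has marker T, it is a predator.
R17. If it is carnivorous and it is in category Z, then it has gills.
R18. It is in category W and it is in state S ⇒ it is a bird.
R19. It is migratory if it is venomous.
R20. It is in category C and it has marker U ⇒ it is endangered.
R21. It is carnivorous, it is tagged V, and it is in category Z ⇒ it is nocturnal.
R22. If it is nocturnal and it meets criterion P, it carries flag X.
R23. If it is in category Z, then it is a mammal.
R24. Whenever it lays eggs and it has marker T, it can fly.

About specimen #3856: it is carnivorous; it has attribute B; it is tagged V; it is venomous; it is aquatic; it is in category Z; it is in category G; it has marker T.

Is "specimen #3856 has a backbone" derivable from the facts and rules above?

Forward chaining from the given facts derives: is a predator, has gills, is migratory, is nocturnal, is a mammal, is in category W, carries flag J, is in category C, has marker U, is endangered.
The only rule concluding "it has a backbone" is R9, which needs "it is in category A"; that is never established.

No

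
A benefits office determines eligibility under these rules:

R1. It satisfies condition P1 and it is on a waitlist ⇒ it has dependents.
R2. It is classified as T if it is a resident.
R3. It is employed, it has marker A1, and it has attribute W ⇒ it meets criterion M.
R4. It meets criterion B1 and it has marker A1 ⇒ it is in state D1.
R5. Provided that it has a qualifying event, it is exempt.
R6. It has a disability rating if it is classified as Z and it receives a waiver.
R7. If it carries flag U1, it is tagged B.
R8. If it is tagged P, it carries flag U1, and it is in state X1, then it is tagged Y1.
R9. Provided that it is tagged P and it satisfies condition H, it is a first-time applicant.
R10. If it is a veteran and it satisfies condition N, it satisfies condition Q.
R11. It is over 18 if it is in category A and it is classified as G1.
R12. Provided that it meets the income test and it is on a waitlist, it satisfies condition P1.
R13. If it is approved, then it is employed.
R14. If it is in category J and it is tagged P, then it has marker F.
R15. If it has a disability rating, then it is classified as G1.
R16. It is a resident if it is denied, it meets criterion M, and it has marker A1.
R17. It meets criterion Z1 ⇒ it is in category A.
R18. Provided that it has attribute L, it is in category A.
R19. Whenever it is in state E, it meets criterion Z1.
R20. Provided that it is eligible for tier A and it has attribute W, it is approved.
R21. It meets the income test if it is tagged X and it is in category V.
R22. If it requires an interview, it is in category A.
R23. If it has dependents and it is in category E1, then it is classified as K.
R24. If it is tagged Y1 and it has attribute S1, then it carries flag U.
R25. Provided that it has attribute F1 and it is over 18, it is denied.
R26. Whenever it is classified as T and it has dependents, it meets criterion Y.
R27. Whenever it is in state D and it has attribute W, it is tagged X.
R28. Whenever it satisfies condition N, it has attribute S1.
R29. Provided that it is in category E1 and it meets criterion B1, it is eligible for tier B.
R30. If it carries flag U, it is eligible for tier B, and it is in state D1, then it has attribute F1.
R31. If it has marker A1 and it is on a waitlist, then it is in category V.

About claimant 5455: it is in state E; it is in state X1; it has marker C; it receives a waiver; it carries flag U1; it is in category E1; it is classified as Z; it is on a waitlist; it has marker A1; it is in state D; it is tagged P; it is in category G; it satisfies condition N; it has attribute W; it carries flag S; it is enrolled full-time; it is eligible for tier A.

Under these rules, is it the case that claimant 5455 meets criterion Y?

No

Forward chaining from the given facts derives: has a disability rating, is tagged B, is tagged Y1, is classified as G1, meets criterion Z1, is approved, is tagged X, has attribute S1, is in category V, is employed, is in category A, meets the income test, carries flag U, meets criterion M, is over 18, satisfies condition P1, has dependents, is classified as K.
The only rule concluding "it meets criterion Y" is R26, which needs "it is classified as T"; that is never established.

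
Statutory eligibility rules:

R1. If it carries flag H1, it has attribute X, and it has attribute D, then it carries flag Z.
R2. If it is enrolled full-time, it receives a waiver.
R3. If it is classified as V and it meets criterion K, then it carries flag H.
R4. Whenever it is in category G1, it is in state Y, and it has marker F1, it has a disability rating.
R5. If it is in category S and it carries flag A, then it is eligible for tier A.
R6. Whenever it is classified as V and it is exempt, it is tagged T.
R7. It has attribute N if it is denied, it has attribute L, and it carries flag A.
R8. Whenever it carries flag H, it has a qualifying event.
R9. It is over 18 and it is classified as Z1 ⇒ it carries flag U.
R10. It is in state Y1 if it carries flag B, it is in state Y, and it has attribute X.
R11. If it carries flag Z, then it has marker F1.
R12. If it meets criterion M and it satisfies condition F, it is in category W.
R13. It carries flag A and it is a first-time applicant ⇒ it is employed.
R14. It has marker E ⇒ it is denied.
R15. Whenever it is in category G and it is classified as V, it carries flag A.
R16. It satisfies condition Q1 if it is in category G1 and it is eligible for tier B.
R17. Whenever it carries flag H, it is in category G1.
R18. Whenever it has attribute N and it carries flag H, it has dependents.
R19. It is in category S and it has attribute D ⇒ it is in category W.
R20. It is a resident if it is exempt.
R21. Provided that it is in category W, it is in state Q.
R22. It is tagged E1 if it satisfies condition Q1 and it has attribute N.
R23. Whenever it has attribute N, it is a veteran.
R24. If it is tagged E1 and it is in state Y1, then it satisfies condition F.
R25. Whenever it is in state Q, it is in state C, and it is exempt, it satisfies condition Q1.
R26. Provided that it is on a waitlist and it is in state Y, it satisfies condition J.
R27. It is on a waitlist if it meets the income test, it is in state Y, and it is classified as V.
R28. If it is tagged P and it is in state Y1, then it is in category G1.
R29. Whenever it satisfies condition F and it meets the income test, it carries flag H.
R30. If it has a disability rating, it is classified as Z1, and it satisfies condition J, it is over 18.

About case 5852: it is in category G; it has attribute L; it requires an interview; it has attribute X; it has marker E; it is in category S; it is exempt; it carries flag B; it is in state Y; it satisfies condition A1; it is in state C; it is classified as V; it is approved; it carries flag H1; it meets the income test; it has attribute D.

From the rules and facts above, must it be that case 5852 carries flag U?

Forward chaining from the given facts derives: carries flag Z, is tagged T, is in state Y1, has marker F1, is denied, carries flag A, is in category W, is a resident, is in state Q, satisfies condition Q1, is on a waitlist, is eligible for tier A, has attribute N, is tagged E1, is a veteran, satisfies condition F, satisfies condition J, carries flag H, has a qualifying event, is in category G1, has dependents, has a disability rating.
The only rule concluding "it carries flag U" is R9, which needs "it is over 18"; that is never established.

No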